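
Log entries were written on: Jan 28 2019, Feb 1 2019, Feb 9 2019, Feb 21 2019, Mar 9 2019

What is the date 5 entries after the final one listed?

Jul 27 2019

The spacing grows by 4 each time: 4, 8, 12, 16 days.
Next gap: 20 days. Mar 9 2019 + 20 days = Mar 29 2019.
Next gap: 24 days. Mar 29 2019 + 24 days = Apr 22 2019.
Next gap: 28 days. Apr 22 2019 + 28 days = May 20 2019.
Next gap: 32 days. May 20 2019 + 32 days = Jun 21 2019.
Next gap: 36 days. Jun 21 2019 + 36 days = Jul 27 2019.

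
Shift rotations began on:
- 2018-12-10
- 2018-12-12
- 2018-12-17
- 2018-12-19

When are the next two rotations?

2018-12-24, 2018-12-26

The gap pattern 2, 5, 2 repeats every 2 events.
These are the Mondays and Wednesdays of each week.
The following Monday is 2018-12-24.
Next Wednesday: 2018-12-26.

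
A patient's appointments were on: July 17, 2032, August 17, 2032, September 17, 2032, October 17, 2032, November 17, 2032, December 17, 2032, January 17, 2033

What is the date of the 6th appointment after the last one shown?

The day-of-month is always 17 (31, 31, 30, 31, 30, 31 days between events).
So this recurs on the 17th of each month.
Next: February 2033 → February 17, 2033.
March 2033: March 17, 2033.
April 2033: April 17, 2033.
May 2033: May 17, 2033.
June 2033: June 17, 2033.
Next: July 2033 → July 17, 2033.

July 17, 2033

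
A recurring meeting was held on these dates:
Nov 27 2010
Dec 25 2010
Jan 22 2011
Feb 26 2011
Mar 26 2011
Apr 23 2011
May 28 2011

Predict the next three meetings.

Jun 25 2011, Jul 23 2011, Aug 27 2011

Gaps: 28, 28, 35, 28, 28, 35 days — a mix of 28 and 35. Every date is a Saturday.
Each is the 4th Saturday of its month.
June 2011 — 4th Saturday is Jun 25 2011.
4th Saturday of July 2011: Jul 23 2011.
4th Saturday of August 2011: Aug 27 2011.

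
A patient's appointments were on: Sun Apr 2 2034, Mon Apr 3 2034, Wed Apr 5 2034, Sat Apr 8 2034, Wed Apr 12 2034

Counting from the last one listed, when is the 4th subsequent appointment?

Gaps: 1, 2, 3, 4 days — each gap is 1 larger than the previous one.
Next gap: 5 days. Wed Apr 12 2034 + 5 days = Mon Apr 17 2034.
Next gap: 6 days. Mon Apr 17 2034 + 6 days = Sun Apr 23 2034.
Next gap: 7 days. Sun Apr 23 2034 + 7 days = Sun Apr 30 2034.
Next gap: 8 days. Sun Apr 30 2034 + 8 days = Mon May 8 2034.

Mon May 8 2034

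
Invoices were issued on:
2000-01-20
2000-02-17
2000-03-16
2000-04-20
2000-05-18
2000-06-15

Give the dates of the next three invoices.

2000-07-20, 2000-08-17, 2000-09-21

These are Thursdays at 28- or 35-day spacing (28, 28, 35, 28, 28).
The pattern: 3rd Thursday of the month.
July 2000 — 3rd Thursday is 2000-07-20.
3rd Thursday of August 2000: 2000-08-17.
September 2000 — 3rd Thursday is 2000-09-21.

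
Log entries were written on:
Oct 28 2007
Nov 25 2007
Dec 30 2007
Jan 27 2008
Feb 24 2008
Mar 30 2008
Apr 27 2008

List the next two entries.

All Sundays; the gaps (28, 35, 28, 28, 35, 28) vary with month length.
This is the last Sunday of each month.
May 2008 ends with Sunday May 25 2008.
Last Sunday of June 2008: Jun 29 2008.

May 25 2008, Jun 29 2008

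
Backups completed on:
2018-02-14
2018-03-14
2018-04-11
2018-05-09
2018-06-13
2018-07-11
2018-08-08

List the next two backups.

All dates are Wednesdays, 28, 28, 28, 35, 28, 28 days apart.
Specifically, the 2nd Wednesday of each month.
2nd Wednesday of September 2018: 2018-09-12.
October 2018 — 2nd Wednesday is 2018-10-10.

2018-09-12, 2018-10-10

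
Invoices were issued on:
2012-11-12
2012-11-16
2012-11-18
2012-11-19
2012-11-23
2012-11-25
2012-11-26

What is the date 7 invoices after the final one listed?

2012-12-14

The gap pattern 4, 2, 1, 4, 2, 1 repeats every 3 events.
These are the Mondays, Fridays and Sundays of each week.
Next Friday: 2012-11-30.
Next Sunday: 2012-12-02.
Next Monday: 2012-12-03.
Next Friday: 2012-12-07.
Next Sunday: 2012-12-09.
The following Monday is 2012-12-10.
Next Friday: 2012-12-14.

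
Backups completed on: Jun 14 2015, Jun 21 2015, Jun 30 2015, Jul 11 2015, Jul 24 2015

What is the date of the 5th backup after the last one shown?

Gaps: 7, 9, 11, 13 days — each gap is 2 larger than the previous one.
Next gap: 15 days. Jul 24 2015 + 15 days = Aug 8 2015.
Next gap: 17 days. Aug 8 2015 + 17 days = Aug 25 2015.
Next gap: 19 days. Aug 25 2015 + 19 days = Sep 13 2015.
Next gap: 21 days. Sep 13 2015 + 21 days = Oct 4 2015.
Next gap: 23 days. Oct 4 2015 + 23 days = Oct 27 2015.

Oct 27 2015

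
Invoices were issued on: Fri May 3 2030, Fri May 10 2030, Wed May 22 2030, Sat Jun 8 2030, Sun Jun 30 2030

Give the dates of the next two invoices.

Intervals are 7, 12, 17, 22 days — an arithmetic progression with common difference 5.
Next gap: 27 days. Sun Jun 30 2030 + 27 days = Sat Jul 27 2030.
Next gap: 32 days. Sat Jul 27 2030 + 32 days = Wed Aug 28 2030.

Sat Jul 27 2030, Wed Aug 28 2030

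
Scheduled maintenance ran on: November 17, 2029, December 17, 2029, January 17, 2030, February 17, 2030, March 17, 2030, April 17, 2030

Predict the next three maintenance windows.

Gaps: 30, 31, 31, 28, 31 days — not constant. Every event is on the 17th of the month.
Pattern: the 17th of each month.
May 2030: May 17, 2030.
Next: June 2030 → June 17, 2030.
July 2030: July 17, 2030.

May 17, 2030; June 17, 2030; July 17, 2030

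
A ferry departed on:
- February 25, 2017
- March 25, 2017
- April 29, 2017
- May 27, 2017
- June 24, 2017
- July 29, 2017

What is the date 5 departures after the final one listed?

All Saturdays; the gaps (28, 35, 28, 28, 35) vary with month length.
This is the last Saturday of each month.
Last Saturday of August 2017: August 26, 2017.
September 2017 ends with Saturday September 30, 2017.
October 2017 ends with Saturday October 28, 2017.
November 2017 ends with Saturday November 25, 2017.
December 2017 ends with Saturday December 30, 2017.

December 30, 2017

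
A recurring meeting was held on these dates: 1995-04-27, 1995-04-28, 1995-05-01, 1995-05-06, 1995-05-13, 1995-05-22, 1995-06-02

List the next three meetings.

Intervals are 1, 3, 5, 7, 9, 11 days — an arithmetic progression with common difference 2.
Next gap: 13 days. 1995-06-02 + 13 days = 1995-06-15.
Next gap: 15 days. 1995-06-15 + 15 days = 1995-06-30.
Next gap: 17 days. 1995-06-30 + 17 days = 1995-07-17.

1995-06-15, 1995-06-30, 1995-07-17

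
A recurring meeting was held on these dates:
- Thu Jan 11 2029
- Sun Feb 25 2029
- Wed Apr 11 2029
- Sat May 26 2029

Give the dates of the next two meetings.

The spacing is 45, 45, 45 days — always 45 days.
Sat May 26 2029 + 45 days = Tue Jul 10 2029.
Tue Jul 10 2029 + 45 days = Fri Aug 24 2029.

Tue Jul 10 2029, Fri Aug 24 2029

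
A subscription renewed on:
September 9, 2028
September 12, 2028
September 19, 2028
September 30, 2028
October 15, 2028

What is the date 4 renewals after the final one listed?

Gaps: 3, 7, 11, 15 days — each gap is 4 larger than the previous one.
Next gap: 19 days. October 15, 2028 + 19 days = November 3, 2028.
Next gap: 23 days. November 3, 2028 + 23 days = November 26, 2028.
Next gap: 27 days. November 26, 2028 + 27 days = December 23, 2028.
Next gap: 31 days. December 23, 2028 + 31 days = January 23, 2029.

January 23, 2029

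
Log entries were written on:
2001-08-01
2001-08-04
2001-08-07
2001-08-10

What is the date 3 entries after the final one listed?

2001-08-19

Gaps between consecutive events: 3, 3, 3 days — a constant 3-day interval.
2001-08-10 + 3 days = 2001-08-13.
2001-08-13 + 3 days = 2001-08-16.
2001-08-16 + 3 days = 2001-08-19.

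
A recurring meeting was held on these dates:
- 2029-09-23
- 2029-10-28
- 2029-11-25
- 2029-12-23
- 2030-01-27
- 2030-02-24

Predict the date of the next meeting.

2030-03-24

These are Sundays at 28- or 35-day spacing (35, 28, 28, 35, 28).
The pattern: 4th Sunday of the month.
4th Sunday of March 2030: 2030-03-24.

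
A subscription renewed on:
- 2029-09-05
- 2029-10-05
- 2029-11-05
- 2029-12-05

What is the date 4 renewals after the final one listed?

2030-04-05

Each date is the 5th; the gaps (30, 31, 30) track the month lengths.
The rule is the 5th of each month.
January 2030: 2030-01-05.
February 2030: 2030-02-05.
Next: March 2030 → 2030-03-05.
Next: April 2030 → 2030-04-05.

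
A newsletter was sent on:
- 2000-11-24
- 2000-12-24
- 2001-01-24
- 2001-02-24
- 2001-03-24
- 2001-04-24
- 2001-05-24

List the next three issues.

Each date is the 24th; the gaps (30, 31, 31, 28, 31, 30) track the month lengths.
The rule is the 24th of each month.
June 2001: 2001-06-24.
Next: July 2001 → 2001-07-24.
August 2001: 2001-08-24.

2001-06-24, 2001-07-24, 2001-08-24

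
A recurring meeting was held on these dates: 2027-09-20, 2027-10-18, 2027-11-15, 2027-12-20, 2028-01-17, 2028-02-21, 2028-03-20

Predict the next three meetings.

All dates are Mondays, 28, 28, 35, 28, 35, 28 days apart.
Specifically, the 3rd Monday of each month.
April 2028 — 3rd Monday is 2028-04-17.
May 2028 — 3rd Monday is 2028-05-15.
3rd Monday of June 2028: 2028-06-19.

2028-04-17, 2028-05-15, 2028-06-19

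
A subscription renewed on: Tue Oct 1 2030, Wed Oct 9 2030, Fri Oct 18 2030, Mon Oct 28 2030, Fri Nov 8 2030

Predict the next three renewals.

The spacing grows by 1 each time: 8, 9, 10, 11 days.
Next gap: 12 days. Fri Nov 8 2030 + 12 days = Wed Nov 20 2030.
Next gap: 13 days. Wed Nov 20 2030 + 13 days = Tue Dec 3 2030.
Next gap: 14 days. Tue Dec 3 2030 + 14 days = Tue Dec 17 2030.

Wed Nov 20 2030, Tue Dec 3 2030, Tue Dec 17 2030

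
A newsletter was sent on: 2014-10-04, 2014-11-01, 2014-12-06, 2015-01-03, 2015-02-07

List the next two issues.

Gaps: 28, 35, 28, 35 days — a mix of 28 and 35. Every date is a Saturday.
Each is the 1st Saturday of its month.
March 2015 — 1st Saturday is 2015-03-07.
1st Saturday of April 2015: 2015-04-04.

2015-03-07, 2015-04-04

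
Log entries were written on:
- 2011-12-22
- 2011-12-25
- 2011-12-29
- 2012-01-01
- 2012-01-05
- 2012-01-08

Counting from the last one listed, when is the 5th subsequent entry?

2012-01-26

The gap pattern 3, 4, 3, 4, 3 repeats every 2 events.
These are the Thursdays and Sundays of each week.
The following Thursday is 2012-01-12.
Next Sunday: 2012-01-15.
The following Thursday is 2012-01-19.
The following Sunday is 2012-01-22.
The following Thursday is 2012-01-26.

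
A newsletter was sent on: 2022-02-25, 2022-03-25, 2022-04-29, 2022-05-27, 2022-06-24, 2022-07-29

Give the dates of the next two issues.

These are Fridays with 28, 35, 28, 28, 35-day gaps.
Each is the final Friday of its month — 2022-04-29 is past the 28th, so '4th Friday' doesn't fit.
Last Friday of August 2022: 2022-08-26.
September 2022 ends with Friday 2022-09-30.

2022-08-26, 2022-09-30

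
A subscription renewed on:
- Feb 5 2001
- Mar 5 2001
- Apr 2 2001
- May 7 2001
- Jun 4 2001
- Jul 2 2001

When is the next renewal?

Aug 6 2001

Gaps: 28, 28, 35, 28, 28 days — a mix of 28 and 35. Every date is a Monday.
Each is the 1st Monday of its month.
1st Monday of August 2001: Aug 6 2001.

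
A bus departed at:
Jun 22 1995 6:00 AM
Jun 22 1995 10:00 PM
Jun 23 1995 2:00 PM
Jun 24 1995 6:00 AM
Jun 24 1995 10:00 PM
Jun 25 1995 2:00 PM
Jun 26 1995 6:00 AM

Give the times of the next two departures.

The interval is a steady 16 hours (16, 16, 16, 16, 16, 16).
Jun 26 1995 6:00 AM + 16 h = Jun 26 1995 10:00 PM.
Jun 26 1995 10:00 PM + 16 h = Jun 27 1995 2:00 PM.

Jun 26 1995 10:00 PM, Jun 27 1995 2:00 PM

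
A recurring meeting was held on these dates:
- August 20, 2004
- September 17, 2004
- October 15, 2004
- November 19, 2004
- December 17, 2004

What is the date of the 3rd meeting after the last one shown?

March 18, 2005

These are Fridays at 28- or 35-day spacing (28, 28, 35, 28).
The pattern: 3rd Friday of the month.
3rd Friday of January 2005: January 21, 2005.
3rd Friday of February 2005: February 18, 2005.
March 2005 — 3rd Friday is March 18, 2005.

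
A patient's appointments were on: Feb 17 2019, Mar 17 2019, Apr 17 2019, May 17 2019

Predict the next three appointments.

Each date is the 17th; the gaps (28, 31, 30) track the month lengths.
The rule is the 17th of each month.
June 2019: Jun 17 2019.
Next: July 2019 → Jul 17 2019.
Next: August 2019 → Aug 17 2019.

Jun 17 2019, Jul 17 2019, Aug 17 2019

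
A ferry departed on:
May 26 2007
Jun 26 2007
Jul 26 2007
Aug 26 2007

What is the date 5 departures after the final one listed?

Each date is the 26th; the gaps (31, 30, 31) track the month lengths.
The rule is the 26th of each month.
September 2007: Sep 26 2007.
October 2007: Oct 26 2007.
Next: November 2007 → Nov 26 2007.
Next: December 2007 → Dec 26 2007.
Next: January 2008 → Jan 26 2008.

Jan 26 2008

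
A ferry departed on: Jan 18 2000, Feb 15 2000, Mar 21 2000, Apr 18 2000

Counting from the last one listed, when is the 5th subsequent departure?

Sep 19 2000

Gaps: 28, 35, 28 days — a mix of 28 and 35. Every date is a Tuesday.
Each is the 3rd Tuesday of its month.
3rd Tuesday of May 2000: May 16 2000.
3rd Tuesday of June 2000: Jun 20 2000.
3rd Tuesday of July 2000: Jul 18 2000.
3rd Tuesday of August 2000: Aug 15 2000.
September 2000 — 3rd Tuesday is Sep 19 2000.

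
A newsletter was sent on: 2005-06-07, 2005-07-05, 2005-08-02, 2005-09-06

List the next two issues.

2005-10-04, 2005-11-01

These are Tuesdays at 28- or 35-day spacing (28, 28, 35).
The pattern: 1st Tuesday of the month.
October 2005 — 1st Tuesday is 2005-10-04.
1st Tuesday of November 2005: 2005-11-01.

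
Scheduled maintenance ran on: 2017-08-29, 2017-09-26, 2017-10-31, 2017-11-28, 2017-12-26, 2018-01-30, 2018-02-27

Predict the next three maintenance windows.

2018-03-27, 2018-04-24, 2018-05-29

These are Tuesdays with 28, 35, 28, 28, 35, 28-day gaps.
Each is the final Tuesday of its month — 2017-08-29 is past the 28th, so '4th Tuesday' doesn't fit.
Last Tuesday of March 2018: 2018-03-27.
Last Tuesday of April 2018: 2018-04-24.
May 2018 ends with Tuesday 2018-05-29.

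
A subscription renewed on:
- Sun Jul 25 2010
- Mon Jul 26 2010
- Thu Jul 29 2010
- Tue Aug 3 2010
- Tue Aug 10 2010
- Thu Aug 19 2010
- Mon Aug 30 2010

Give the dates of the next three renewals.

The spacing grows by 2 each time: 1, 3, 5, 7, 9, 11 days.
Next gap: 13 days. Mon Aug 30 2010 + 13 days = Sun Sep 12 2010.
Next gap: 15 days. Sun Sep 12 2010 + 15 days = Mon Sep 27 2010.
Next gap: 17 days. Mon Sep 27 2010 + 17 days = Thu Oct 14 2010.

Sun Sep 12 2010, Mon Sep 27 2010, Thu Oct 14 2010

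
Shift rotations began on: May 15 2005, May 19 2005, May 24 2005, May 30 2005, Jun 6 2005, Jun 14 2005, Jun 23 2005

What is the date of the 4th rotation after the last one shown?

Gaps: 4, 5, 6, 7, 8, 9 days — each gap is 1 larger than the previous one.
Next gap: 10 days. Jun 23 2005 + 10 days = Jul 3 2005.
Next gap: 11 days. Jul 3 2005 + 11 days = Jul 14 2005.
Next gap: 12 days. Jul 14 2005 + 12 days = Jul 26 2005.
Next gap: 13 days. Jul 26 2005 + 13 days = Aug 8 2005.

Aug 8 2005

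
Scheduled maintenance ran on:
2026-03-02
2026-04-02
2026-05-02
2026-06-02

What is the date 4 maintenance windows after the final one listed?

2026-10-02

The day-of-month is always 2 (31, 30, 31 days between events).
So this recurs on the 2nd of each month.
July 2026: 2026-07-02.
Next: August 2026 → 2026-08-02.
September 2026: 2026-09-02.
Next: October 2026 → 2026-10-02.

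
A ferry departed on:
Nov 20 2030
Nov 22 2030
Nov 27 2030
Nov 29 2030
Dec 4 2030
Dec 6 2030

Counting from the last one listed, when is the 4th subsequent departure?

Dec 20 2030

Every event lands on a Wednesday or Friday (gaps cycle 2, 5, 2, 5, 2).
So the schedule is: every Wednesday and Friday.
The following Wednesday is Dec 11 2030.
The following Friday is Dec 13 2030.
The following Wednesday is Dec 18 2030.
Next Friday: Dec 20 2030.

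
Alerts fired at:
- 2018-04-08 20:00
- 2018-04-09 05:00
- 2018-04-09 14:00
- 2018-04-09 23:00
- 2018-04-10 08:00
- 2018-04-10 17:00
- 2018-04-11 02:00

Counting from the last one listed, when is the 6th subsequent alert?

2018-04-13 08:00

The interval is a steady 9 hours (9, 9, 9, 9, 9, 9).
2018-04-11 02:00 + 9 h = 2018-04-11 11:00.
2018-04-11 11:00 + 9 h = 2018-04-11 20:00.
2018-04-11 20:00 + 9 h = 2018-04-12 05:00.
2018-04-12 05:00 + 9 h = 2018-04-12 14:00.
2018-04-12 14:00 + 9 h = 2018-04-12 23:00.
2018-04-12 23:00 + 9 h = 2018-04-13 08:00.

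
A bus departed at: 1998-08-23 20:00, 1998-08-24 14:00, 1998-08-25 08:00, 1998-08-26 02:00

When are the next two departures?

1998-08-26 20:00, 1998-08-27 14:00

Gaps: 18, 18, 18 hours — each event is 18 hours after the previous one.
1998-08-26 02:00 + 18 h = 1998-08-26 20:00.
1998-08-26 20:00 + 18 h = 1998-08-27 14:00.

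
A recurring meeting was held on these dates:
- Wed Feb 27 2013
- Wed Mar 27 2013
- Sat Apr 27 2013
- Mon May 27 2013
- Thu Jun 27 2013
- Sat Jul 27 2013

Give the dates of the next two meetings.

Tue Aug 27 2013, Fri Sep 27 2013

Each date is the 27th; the gaps (28, 31, 30, 31, 30) track the month lengths.
The rule is the 27th of each month.
August 2013: Tue Aug 27 2013.
September 2013: Fri Sep 27 2013.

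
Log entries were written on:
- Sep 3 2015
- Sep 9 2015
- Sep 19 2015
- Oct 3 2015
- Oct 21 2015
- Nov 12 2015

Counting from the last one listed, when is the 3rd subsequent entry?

Intervals are 6, 10, 14, 18, 22 days — an arithmetic progression with common difference 4.
Next gap: 26 days. Nov 12 2015 + 26 days = Dec 8 2015.
Next gap: 30 days. Dec 8 2015 + 30 days = Jan 7 2016.
Next gap: 34 days. Jan 7 2016 + 34 days = Feb 10 2016.

Feb 10 2016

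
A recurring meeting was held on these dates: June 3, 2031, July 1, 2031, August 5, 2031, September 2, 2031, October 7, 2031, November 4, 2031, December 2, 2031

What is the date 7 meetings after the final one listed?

These are Tuesdays at 28- or 35-day spacing (28, 35, 28, 35, 28, 28).
The pattern: 1st Tuesday of the month.
1st Tuesday of January 2032: January 6, 2032.
1st Tuesday of February 2032: February 3, 2032.
1st Tuesday of March 2032: March 2, 2032.
1st Tuesday of April 2032: April 6, 2032.
May 2032 — 1st Tuesday is May 4, 2032.
1st Tuesday of June 2032: June 1, 2032.
July 2032 — 1st Tuesday is July 6, 2032.

July 6, 2032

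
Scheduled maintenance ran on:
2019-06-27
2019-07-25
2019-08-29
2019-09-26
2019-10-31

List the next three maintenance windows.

These are Thursdays with 28, 35, 28, 35-day gaps.
Each is the final Thursday of its month — 2019-08-29 is past the 28th, so '4th Thursday' doesn't fit.
Last Thursday of November 2019: 2019-11-28.
December 2019 ends with Thursday 2019-12-26.
Last Thursday of January 2020: 2020-01-30.

2019-11-28, 2019-12-26, 2020-01-30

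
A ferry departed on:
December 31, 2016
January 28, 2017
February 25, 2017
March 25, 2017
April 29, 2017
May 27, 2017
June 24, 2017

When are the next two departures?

These are Saturdays with 28, 28, 28, 35, 28, 28-day gaps.
Each is the final Saturday of its month — December 31, 2016 is past the 28th, so '4th Saturday' doesn't fit.
Last Saturday of July 2017: July 29, 2017.
August 2017 ends with Saturday August 26, 2017.

July 29, 2017; August 26, 2017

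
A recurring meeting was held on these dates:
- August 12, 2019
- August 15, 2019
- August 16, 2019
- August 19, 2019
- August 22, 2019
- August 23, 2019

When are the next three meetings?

August 26, 2019; August 29, 2019; August 30, 2019

The gap pattern 3, 1, 3, 3, 1 repeats every 3 events.
These are the Mondays, Thursdays and Fridays of each week.
The following Monday is August 26, 2019.
The following Thursday is August 29, 2019.
Next Friday: August 30, 2019.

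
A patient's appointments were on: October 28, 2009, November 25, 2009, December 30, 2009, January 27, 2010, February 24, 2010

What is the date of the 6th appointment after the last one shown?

August 25, 2010

Every date is a Wednesday; gaps 28, 35, 28, 28 days.
Each is the last Wednesday of its month (at least one falls on the 29th or later, ruling out '4th Wednesday').
Last Wednesday of March 2010: March 31, 2010.
April 2010 ends with Wednesday April 28, 2010.
Last Wednesday of May 2010: May 26, 2010.
Last Wednesday of June 2010: June 30, 2010.
Last Wednesday of July 2010: July 28, 2010.
Last Wednesday of August 2010: August 25, 2010.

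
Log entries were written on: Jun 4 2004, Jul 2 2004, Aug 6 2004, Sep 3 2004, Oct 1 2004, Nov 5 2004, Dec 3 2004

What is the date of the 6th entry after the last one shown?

Jun 3 2005

Gaps: 28, 35, 28, 28, 35, 28 days — a mix of 28 and 35. Every date is a Friday.
Each is the 1st Friday of its month.
January 2005 — 1st Friday is Jan 7 2005.
1st Friday of February 2005: Feb 4 2005.
March 2005 — 1st Friday is Mar 4 2005.
April 2005 — 1st Friday is Apr 1 2005.
May 2005 — 1st Friday is May 6 2005.
1st Friday of June 2005: Jun 3 2005.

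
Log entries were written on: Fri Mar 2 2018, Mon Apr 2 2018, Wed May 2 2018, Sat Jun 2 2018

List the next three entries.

Gaps: 31, 30, 31 days — not constant. Every event is on the 2nd of the month.
Pattern: the 2nd of each month.
Next: July 2018 → Mon Jul 2 2018.
August 2018: Thu Aug 2 2018.
September 2018: Sun Sep 2 2018.

Mon Jul 2 2018, Thu Aug 2 2018, Sun Sep 2 2018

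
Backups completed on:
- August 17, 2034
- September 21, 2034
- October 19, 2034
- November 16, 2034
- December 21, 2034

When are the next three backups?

All dates are Thursdays, 35, 28, 28, 35 days apart.
Specifically, the 3rd Thursday of each month.
3rd Thursday of January 2035: January 18, 2035.
February 2035 — 3rd Thursday is February 15, 2035.
3rd Thursday of March 2035: March 15, 2035.

January 18, 2035; February 15, 2035; March 15, 2035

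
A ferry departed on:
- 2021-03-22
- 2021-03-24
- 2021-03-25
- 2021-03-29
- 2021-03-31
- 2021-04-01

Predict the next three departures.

Every event lands on a Monday or Wednesday or Thursday (gaps cycle 2, 1, 4, 2, 1).
So the schedule is: every Monday, Wednesday and Thursday.
Next Monday: 2021-04-05.
Next Wednesday: 2021-04-07.
Next Thursday: 2021-04-08.

2021-04-05, 2021-04-07, 2021-04-08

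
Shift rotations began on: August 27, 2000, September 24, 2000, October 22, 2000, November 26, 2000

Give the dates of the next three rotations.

December 24, 2000; January 28, 2001; February 25, 2001

Gaps: 28, 28, 35 days — a mix of 28 and 35. Every date is a Sunday.
Each is the 4th Sunday of its month.
December 2000 — 4th Sunday is December 24, 2000.
4th Sunday of January 2001: January 28, 2001.
4th Sunday of February 2001: February 25, 2001.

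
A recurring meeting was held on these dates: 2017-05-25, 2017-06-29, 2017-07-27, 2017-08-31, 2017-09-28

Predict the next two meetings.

2017-10-26, 2017-11-30

Every date is a Thursday; gaps 35, 28, 35, 28 days.
Each is the last Thursday of its month (at least one falls on the 29th or later, ruling out '4th Thursday').
October 2017 ends with Thursday 2017-10-26.
Last Thursday of November 2017: 2017-11-30.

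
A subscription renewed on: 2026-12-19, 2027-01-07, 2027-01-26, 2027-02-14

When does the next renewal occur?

Every event comes 19 days after the last (19, 19, 19).
2027-02-14 + 19 days = 2027-03-05.

2027-03-05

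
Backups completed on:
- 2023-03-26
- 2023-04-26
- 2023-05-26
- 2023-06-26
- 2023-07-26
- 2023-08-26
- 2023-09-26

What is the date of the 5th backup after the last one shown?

Gaps: 31, 30, 31, 30, 31, 31 days — not constant. Every event is on the 26th of the month.
Pattern: the 26th of each month.
October 2023: 2023-10-26.
Next: November 2023 → 2023-11-26.
December 2023: 2023-12-26.
January 2024: 2024-01-26.
February 2024: 2024-02-26.

2024-02-26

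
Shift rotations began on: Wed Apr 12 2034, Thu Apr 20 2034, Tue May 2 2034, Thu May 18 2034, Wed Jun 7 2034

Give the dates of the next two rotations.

Sat Jul 1 2034, Sat Jul 29 2034

The spacing grows by 4 each time: 8, 12, 16, 20 days.
Next gap: 24 days. Wed Jun 7 2034 + 24 days = Sat Jul 1 2034.
Next gap: 28 days. Sat Jul 1 2034 + 28 days = Sat Jul 29 2034.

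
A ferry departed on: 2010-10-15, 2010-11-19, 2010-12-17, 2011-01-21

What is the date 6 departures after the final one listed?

All dates are Fridays, 35, 28, 35 days apart.
Specifically, the 3rd Friday of each month.
February 2011 — 3rd Friday is 2011-02-18.
March 2011 — 3rd Friday is 2011-03-18.
3rd Friday of April 2011: 2011-04-15.
3rd Friday of May 2011: 2011-05-20.
3rd Friday of June 2011: 2011-06-17.
3rd Friday of July 2011: 2011-07-15.

2011-07-15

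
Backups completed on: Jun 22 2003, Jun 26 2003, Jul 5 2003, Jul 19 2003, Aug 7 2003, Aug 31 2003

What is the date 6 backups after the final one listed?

May 6 2004

The spacing grows by 5 each time: 4, 9, 14, 19, 24 days.
Next gap: 29 days. Aug 31 2003 + 29 days = Sep 29 2003.
Next gap: 34 days. Sep 29 2003 + 34 days = Nov 2 2003.
Next gap: 39 days. Nov 2 2003 + 39 days = Dec 11 2003.
Next gap: 44 days. Dec 11 2003 + 44 days = Jan 24 2004.
Next gap: 49 days. Jan 24 2004 + 49 days = Mar 13 2004.
Next gap: 54 days. Mar 13 2004 + 54 days = May 6 2004.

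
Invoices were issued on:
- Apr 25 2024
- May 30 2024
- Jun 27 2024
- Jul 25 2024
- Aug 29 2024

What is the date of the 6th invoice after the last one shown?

All Thursdays; the gaps (35, 28, 28, 35) vary with month length.
This is the last Thursday of each month.
Last Thursday of September 2024: Sep 26 2024.
Last Thursday of October 2024: Oct 31 2024.
Last Thursday of November 2024: Nov 28 2024.
December 2024 ends with Thursday Dec 26 2024.
Last Thursday of January 2025: Jan 30 2025.
Last Thursday of February 2025: Feb 27 2025.

Feb 27 2025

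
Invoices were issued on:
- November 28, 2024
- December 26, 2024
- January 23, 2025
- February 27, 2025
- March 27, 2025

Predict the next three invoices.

April 24, 2025; May 22, 2025; June 26, 2025

Gaps: 28, 28, 35, 28 days — a mix of 28 and 35. Every date is a Thursday.
Each is the 4th Thursday of its month.
April 2025 — 4th Thursday is April 24, 2025.
4th Thursday of May 2025: May 22, 2025.
June 2025 — 4th Thursday is June 26, 2025.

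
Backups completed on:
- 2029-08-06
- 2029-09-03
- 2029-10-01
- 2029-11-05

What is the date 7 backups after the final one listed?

All dates are Mondays, 28, 28, 35 days apart.
Specifically, the 1st Monday of each month.
December 2029 — 1st Monday is 2029-12-03.
1st Monday of January 2030: 2030-01-07.
1st Monday of February 2030: 2030-02-04.
1st Monday of March 2030: 2030-03-04.
April 2030 — 1st Monday is 2030-04-01.
1st Monday of May 2030: 2030-05-06.
June 2030 — 1st Monday is 2030-06-03.

2030-06-03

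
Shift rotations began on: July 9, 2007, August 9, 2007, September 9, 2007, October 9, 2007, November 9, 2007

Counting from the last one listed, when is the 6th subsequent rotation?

Gaps: 31, 31, 30, 31 days — not constant. Every event is on the 9th of the month.
Pattern: the 9th of each month.
Next: December 2007 → December 9, 2007.
January 2008: January 9, 2008.
Next: February 2008 → February 9, 2008.
March 2008: March 9, 2008.
April 2008: April 9, 2008.
May 2008: May 9, 2008.

May 9, 2008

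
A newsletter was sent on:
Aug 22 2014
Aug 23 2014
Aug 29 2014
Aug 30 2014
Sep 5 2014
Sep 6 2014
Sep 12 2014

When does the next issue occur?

Sep 13 2014

Every event lands on a Friday or Saturday (gaps cycle 1, 6, 1, 6, 1, 6).
So the schedule is: every Friday and Saturday.
Next Saturday: Sep 13 2014.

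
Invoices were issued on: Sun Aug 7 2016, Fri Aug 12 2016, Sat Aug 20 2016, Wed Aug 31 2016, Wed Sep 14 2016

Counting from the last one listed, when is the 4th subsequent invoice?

Fri Dec 9 2016

Gaps: 5, 8, 11, 14 days — each gap is 3 larger than the previous one.
Next gap: 17 days. Wed Sep 14 2016 + 17 days = Sat Oct 1 2016.
Next gap: 20 days. Sat Oct 1 2016 + 20 days = Fri Oct 21 2016.
Next gap: 23 days. Fri Oct 21 2016 + 23 days = Sun Nov 13 2016.
Next gap: 26 days. Sun Nov 13 2016 + 26 days = Fri Dec 9 2016.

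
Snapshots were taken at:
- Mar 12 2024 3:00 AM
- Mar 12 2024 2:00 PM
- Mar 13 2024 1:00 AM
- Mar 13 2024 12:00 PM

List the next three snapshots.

Mar 13 2024 11:00 PM, Mar 14 2024 10:00 AM, Mar 14 2024 9:00 PM

The interval is a steady 11 hours (11, 11, 11).
Mar 13 2024 12:00 PM + 11 h = Mar 13 2024 11:00 PM.
Mar 13 2024 11:00 PM + 11 h = Mar 14 2024 10:00 AM.
Mar 14 2024 10:00 AM + 11 h = Mar 14 2024 9:00 PM.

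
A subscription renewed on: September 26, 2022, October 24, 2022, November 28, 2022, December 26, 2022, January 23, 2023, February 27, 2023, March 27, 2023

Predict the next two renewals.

Gaps: 28, 35, 28, 28, 35, 28 days — a mix of 28 and 35. Every date is a Monday.
Each is the 4th Monday of its month.
4th Monday of April 2023: April 24, 2023.
4th Monday of May 2023: May 22, 2023.

April 24, 2023; May 22, 2023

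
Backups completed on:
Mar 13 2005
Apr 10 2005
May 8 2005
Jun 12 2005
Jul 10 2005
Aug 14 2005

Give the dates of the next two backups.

Sep 11 2005, Oct 9 2005

Gaps: 28, 28, 35, 28, 35 days — a mix of 28 and 35. Every date is a Sunday.
Each is the 2nd Sunday of its month.
September 2005 — 2nd Sunday is Sep 11 2005.
2nd Sunday of October 2005: Oct 9 2005.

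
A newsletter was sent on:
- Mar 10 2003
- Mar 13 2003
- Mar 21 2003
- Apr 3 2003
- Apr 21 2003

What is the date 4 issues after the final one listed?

Intervals are 3, 8, 13, 18 days — an arithmetic progression with common difference 5.
Next gap: 23 days. Apr 21 2003 + 23 days = May 14 2003.
Next gap: 28 days. May 14 2003 + 28 days = Jun 11 2003.
Next gap: 33 days. Jun 11 2003 + 33 days = Jul 14 2003.
Next gap: 38 days. Jul 14 2003 + 38 days = Aug 21 2003.

Aug 21 2003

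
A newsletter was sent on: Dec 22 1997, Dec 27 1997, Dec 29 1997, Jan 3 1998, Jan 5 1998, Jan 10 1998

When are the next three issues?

Jan 12 1998, Jan 17 1998, Jan 19 1998

Gaps: 5, 2, 5, 2, 5 days — not constant, but cyclic with period 2.
The events fall on every Monday and Saturday.
Next Monday: Jan 12 1998.
Next Saturday: Jan 17 1998.
Next Monday: Jan 19 1998.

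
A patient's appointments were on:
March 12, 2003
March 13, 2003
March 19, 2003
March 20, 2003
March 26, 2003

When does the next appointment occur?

March 27, 2003

Every event lands on a Wednesday or Thursday (gaps cycle 1, 6, 1, 6).
So the schedule is: every Wednesday and Thursday.
The following Thursday is March 27, 2003.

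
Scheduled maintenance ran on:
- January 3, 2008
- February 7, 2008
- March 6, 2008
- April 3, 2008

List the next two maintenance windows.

Gaps: 35, 28, 28 days — a mix of 28 and 35. Every date is a Thursday.
Each is the 1st Thursday of its month.
1st Thursday of May 2008: May 1, 2008.
June 2008 — 1st Thursday is June 5, 2008.

May 1, 2008; June 5, 2008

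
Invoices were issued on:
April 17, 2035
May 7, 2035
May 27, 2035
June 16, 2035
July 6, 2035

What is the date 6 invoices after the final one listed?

Gaps between consecutive events: 20, 20, 20, 20 days — a constant 20-day interval.
July 6, 2035 + 20 days = July 26, 2035.
July 26, 2035 + 20 days = August 15, 2035.
August 15, 2035 + 20 days = September 4, 2035.
September 4, 2035 + 20 days = September 24, 2035.
September 24, 2035 + 20 days = October 14, 2035.
October 14, 2035 + 20 days = November 3, 2035.

November 3, 2035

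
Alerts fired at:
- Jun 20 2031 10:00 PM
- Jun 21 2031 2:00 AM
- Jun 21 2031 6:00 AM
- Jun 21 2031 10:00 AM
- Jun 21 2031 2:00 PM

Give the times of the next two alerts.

Gaps: 4, 4, 4, 4 hours — each event is 4 hours after the previous one.
Jun 21 2031 2:00 PM + 4 h = Jun 21 2031 6:00 PM.
Jun 21 2031 6:00 PM + 4 h = Jun 21 2031 10:00 PM.

Jun 21 2031 6:00 PM, Jun 21 2031 10:00 PM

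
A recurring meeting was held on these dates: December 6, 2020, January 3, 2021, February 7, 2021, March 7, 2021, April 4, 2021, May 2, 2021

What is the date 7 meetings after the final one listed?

All dates are Sundays, 28, 35, 28, 28, 28 days apart.
Specifically, the 1st Sunday of each month.
June 2021 — 1st Sunday is June 6, 2021.
July 2021 — 1st Sunday is July 4, 2021.
1st Sunday of August 2021: August 1, 2021.
1st Sunday of September 2021: September 5, 2021.
October 2021 — 1st Sunday is October 3, 2021.
1st Sunday of November 2021: November 7, 2021.
1st Sunday of December 2021: December 5, 2021.

December 5, 2021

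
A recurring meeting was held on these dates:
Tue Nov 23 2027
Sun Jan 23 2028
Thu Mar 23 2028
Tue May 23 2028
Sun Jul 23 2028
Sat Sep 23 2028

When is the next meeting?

Thu Nov 23 2028

The day-of-month is always 23 (61, 60, 61, 61, 62 days between events).
So this recurs on the 23rd of every 2 months.
November 2028: Thu Nov 23 2028.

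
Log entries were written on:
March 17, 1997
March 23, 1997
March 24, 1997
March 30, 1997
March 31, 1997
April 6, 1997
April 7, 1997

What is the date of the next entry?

The gap pattern 6, 1, 6, 1, 6, 1 repeats every 2 events.
These are the Mondays and Sundays of each week.
Next Sunday: April 13, 1997.

April 13, 1997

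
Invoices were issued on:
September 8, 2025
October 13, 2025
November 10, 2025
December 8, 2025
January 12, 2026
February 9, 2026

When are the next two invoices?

These are Mondays at 28- or 35-day spacing (35, 28, 28, 35, 28).
The pattern: 2nd Monday of the month.
2nd Monday of March 2026: March 9, 2026.
April 2026 — 2nd Monday is April 13, 2026.

March 9, 2026; April 13, 2026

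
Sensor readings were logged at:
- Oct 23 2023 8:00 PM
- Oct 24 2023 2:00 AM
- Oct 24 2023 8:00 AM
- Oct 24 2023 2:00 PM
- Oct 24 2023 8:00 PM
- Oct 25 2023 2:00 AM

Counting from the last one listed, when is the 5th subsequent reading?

Oct 26 2023 8:00 AM

Spacing: 6, 6, 6, 6, 6 h — constant 6 h.
Oct 25 2023 2:00 AM + 6 h = Oct 25 2023 8:00 AM.
Oct 25 2023 8:00 AM + 6 h = Oct 25 2023 2:00 PM.
Oct 25 2023 2:00 PM + 6 h = Oct 25 2023 8:00 PM.
Oct 25 2023 8:00 PM + 6 h = Oct 26 2023 2:00 AM.
Oct 26 2023 2:00 AM + 6 h = Oct 26 2023 8:00 AM.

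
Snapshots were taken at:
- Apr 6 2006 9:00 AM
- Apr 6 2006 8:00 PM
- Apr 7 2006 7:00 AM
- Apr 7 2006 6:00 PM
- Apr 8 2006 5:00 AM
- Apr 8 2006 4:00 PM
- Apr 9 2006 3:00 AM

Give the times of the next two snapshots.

Apr 9 2006 2:00 PM, Apr 10 2006 1:00 AM

The interval is a steady 11 hours (11, 11, 11, 11, 11, 11).
Apr 9 2006 3:00 AM + 11 h = Apr 9 2006 2:00 PM.
Apr 9 2006 2:00 PM + 11 h = Apr 10 2006 1:00 AM.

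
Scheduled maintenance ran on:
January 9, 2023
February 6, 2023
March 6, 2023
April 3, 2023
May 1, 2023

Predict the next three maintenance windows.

May 29, 2023; June 26, 2023; July 24, 2023

The spacing is 28, 28, 28, 28 days — always 28 days.
May 1, 2023 + 28 days = May 29, 2023.
May 29, 2023 + 28 days = June 26, 2023.
June 26, 2023 + 28 days = July 24, 2023.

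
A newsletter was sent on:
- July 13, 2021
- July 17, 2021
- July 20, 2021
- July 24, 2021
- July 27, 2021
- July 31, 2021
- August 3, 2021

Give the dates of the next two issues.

The gap pattern 4, 3, 4, 3, 4, 3 repeats every 2 events.
These are the Tuesdays and Saturdays of each week.
The following Saturday is August 7, 2021.
Next Tuesday: August 10, 2021.

August 7, 2021; August 10, 2021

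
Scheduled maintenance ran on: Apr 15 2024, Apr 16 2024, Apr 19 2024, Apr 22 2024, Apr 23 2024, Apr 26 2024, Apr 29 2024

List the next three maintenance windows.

Apr 30 2024, May 3 2024, May 6 2024

The gap pattern 1, 3, 3, 1, 3, 3 repeats every 3 events.
These are the Mondays, Tuesdays and Fridays of each week.
Next Tuesday: Apr 30 2024.
The following Friday is May 3 2024.
The following Monday is May 6 2024.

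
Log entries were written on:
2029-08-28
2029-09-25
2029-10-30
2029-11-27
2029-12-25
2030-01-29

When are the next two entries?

2030-02-26, 2030-03-26

These are Tuesdays with 28, 35, 28, 28, 35-day gaps.
Each is the final Tuesday of its month — 2029-10-30 is past the 28th, so '4th Tuesday' doesn't fit.
Last Tuesday of February 2030: 2030-02-26.
March 2030 ends with Tuesday 2030-03-26.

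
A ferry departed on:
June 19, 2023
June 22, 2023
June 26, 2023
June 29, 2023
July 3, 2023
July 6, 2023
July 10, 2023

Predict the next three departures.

Every event lands on a Monday or Thursday (gaps cycle 3, 4, 3, 4, 3, 4).
So the schedule is: every Monday and Thursday.
Next Thursday: July 13, 2023.
The following Monday is July 17, 2023.
The following Thursday is July 20, 2023.

July 13, 2023; July 17, 2023; July 20, 2023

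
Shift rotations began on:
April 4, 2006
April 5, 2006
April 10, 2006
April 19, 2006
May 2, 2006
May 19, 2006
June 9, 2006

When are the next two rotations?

The spacing grows by 4 each time: 1, 5, 9, 13, 17, 21 days.
Next gap: 25 days. June 9, 2006 + 25 days = July 4, 2006.
Next gap: 29 days. July 4, 2006 + 29 days = August 2, 2006.

July 4, 2006; August 2, 2006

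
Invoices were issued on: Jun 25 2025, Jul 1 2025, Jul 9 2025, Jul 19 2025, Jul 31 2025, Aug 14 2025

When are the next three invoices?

Aug 30 2025, Sep 17 2025, Oct 7 2025

Gaps: 6, 8, 10, 12, 14 days — each gap is 2 larger than the previous one.
Next gap: 16 days. Aug 14 2025 + 16 days = Aug 30 2025.
Next gap: 18 days. Aug 30 2025 + 18 days = Sep 17 2025.
Next gap: 20 days. Sep 17 2025 + 20 days = Oct 7 2025.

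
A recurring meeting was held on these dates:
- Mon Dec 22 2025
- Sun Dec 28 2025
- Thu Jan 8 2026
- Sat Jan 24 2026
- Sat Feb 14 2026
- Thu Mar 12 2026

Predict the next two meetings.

Gaps: 6, 11, 16, 21, 26 days — each gap is 5 larger than the previous one.
Next gap: 31 days. Thu Mar 12 2026 + 31 days = Sun Apr 12 2026.
Next gap: 36 days. Sun Apr 12 2026 + 36 days = Mon May 18 2026.

Sun Apr 12 2026, Mon May 18 2026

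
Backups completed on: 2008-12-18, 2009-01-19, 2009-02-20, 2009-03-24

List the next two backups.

Gaps between consecutive events: 32, 32, 32 days — a constant 32-day interval.
2009-03-24 + 32 days = 2009-04-25.
2009-04-25 + 32 days = 2009-05-27.

2009-04-25, 2009-05-27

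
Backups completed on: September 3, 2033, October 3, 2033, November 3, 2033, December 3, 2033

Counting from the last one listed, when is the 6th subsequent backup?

The day-of-month is always 3 (30, 31, 30 days between events).
So this recurs on the 3rd of each month.
January 2034: January 3, 2034.
February 2034: February 3, 2034.
March 2034: March 3, 2034.
Next: April 2034 → April 3, 2034.
May 2034: May 3, 2034.
June 2034: June 3, 2034.

June 3, 2034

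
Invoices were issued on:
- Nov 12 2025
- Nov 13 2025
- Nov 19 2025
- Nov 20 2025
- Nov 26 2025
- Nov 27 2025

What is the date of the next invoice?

Dec 3 2025

The gap pattern 1, 6, 1, 6, 1 repeats every 2 events.
These are the Wednesdays and Thursdays of each week.
Next Wednesday: Dec 3 2025.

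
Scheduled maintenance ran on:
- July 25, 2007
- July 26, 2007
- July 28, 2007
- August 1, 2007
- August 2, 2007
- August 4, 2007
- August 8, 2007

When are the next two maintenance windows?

Gaps: 1, 2, 4, 1, 2, 4 days — not constant, but cyclic with period 3.
The events fall on every Wednesday, Thursday and Saturday.
Next Thursday: August 9, 2007.
The following Saturday is August 11, 2007.

August 9, 2007; August 11, 2007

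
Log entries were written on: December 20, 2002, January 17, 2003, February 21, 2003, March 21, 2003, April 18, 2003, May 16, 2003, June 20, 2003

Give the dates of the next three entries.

All dates are Fridays, 28, 35, 28, 28, 28, 35 days apart.
Specifically, the 3rd Friday of each month.
July 2003 — 3rd Friday is July 18, 2003.
3rd Friday of August 2003: August 15, 2003.
September 2003 — 3rd Friday is September 19, 2003.

July 18, 2003; August 15, 2003; September 19, 2003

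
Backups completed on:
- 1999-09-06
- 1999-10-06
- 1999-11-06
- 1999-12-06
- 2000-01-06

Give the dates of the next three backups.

2000-02-06, 2000-03-06, 2000-04-06

The day-of-month is always 6 (30, 31, 30, 31 days between events).
So this recurs on the 6th of each month.
Next: February 2000 → 2000-02-06.
Next: March 2000 → 2000-03-06.
April 2000: 2000-04-06.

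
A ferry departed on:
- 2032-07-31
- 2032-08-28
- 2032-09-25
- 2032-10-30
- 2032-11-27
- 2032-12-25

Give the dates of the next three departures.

Every date is a Saturday; gaps 28, 28, 35, 28, 28 days.
Each is the last Saturday of its month (at least one falls on the 29th or later, ruling out '4th Saturday').
January 2033 ends with Saturday 2033-01-29.
Last Saturday of February 2033: 2033-02-26.
March 2033 ends with Saturday 2033-03-26.

2033-01-29, 2033-02-26, 2033-03-26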